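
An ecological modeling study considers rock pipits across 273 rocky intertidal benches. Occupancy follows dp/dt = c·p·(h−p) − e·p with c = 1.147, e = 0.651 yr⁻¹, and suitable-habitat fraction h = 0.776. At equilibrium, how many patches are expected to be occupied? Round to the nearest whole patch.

57

p* = h − e/c = 0.776 − 0.5676 = 0.2084.
Expected occupied patches = N × p* = 273 × 0.2084 = 56.90 ≈ 57.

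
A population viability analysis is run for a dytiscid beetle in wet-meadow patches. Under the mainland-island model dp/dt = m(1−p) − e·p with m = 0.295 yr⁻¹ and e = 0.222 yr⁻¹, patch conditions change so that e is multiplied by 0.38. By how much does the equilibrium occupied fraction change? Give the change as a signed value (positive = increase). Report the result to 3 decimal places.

Before: p* = 0.295/(0.295+0.222) = 0.5706.
After: m = 0.295, e = 0.08436; p* = 0.295/0.3794 = 0.7776.
Δp* = 0.7776 − 0.5706 = +0.2070.

0.207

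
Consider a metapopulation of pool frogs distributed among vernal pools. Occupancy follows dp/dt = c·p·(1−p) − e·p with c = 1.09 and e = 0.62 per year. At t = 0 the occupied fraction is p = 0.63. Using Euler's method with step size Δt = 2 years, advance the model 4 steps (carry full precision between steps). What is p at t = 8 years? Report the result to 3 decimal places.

0.431

Update rule: p ← p + [c·p·(1−p) − e·p]·Δt with Δt = 2.
p: 0.63000 → 0.35696  (Δp = -0.27304)
p: 0.35696 → 0.41473  (Δp = +0.05777)
p: 0.41473 → 0.42961  (Δp = +0.01489)
p: 0.42961 → 0.43109  (Δp = +0.00148)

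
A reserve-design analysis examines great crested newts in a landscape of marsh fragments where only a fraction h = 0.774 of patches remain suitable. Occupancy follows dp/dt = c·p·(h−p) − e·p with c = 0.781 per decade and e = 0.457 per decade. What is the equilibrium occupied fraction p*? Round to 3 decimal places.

Setting dp/dt = 0 and dividing by p* gives c·(h−p*) = e.
So p* = h − e/c = 0.774 − 0.457/0.781 = 0.774 − 0.5851 = 0.1889.

0.189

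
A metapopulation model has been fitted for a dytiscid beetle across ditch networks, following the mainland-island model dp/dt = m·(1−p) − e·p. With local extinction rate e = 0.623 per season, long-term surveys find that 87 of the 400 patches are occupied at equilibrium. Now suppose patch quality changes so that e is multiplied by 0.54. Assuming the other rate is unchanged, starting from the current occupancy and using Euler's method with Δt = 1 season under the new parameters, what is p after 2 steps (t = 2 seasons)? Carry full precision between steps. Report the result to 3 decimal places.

Observed p* = 87/400 = 0.21750.
Balance m(1−p*) = e·p* gives m = e·p*/(1−p*) = 0.623×0.21750/0.78250 = 0.17317.
Starting from p₀ = 0.21750; update p ← p + (dp/dt)·Δt with the new parameters.
  1  |  dp/dt·Δt = +0.062331  |  p_1 = 0.279831
  2  |  dp/dt·Δt = +0.030568  |  p_2 = 0.310399

0.310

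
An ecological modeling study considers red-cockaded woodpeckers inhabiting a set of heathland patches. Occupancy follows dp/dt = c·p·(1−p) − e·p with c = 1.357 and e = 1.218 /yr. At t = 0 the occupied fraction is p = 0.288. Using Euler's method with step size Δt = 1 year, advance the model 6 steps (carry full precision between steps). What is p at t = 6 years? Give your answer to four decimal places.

Update rule: p ← p + [c·p·(1−p) − e·p]·Δt with Δt = 1.
t = 1: p = 0.28800 + (-0.07252) = 0.21548
t = 2: p = 0.21548 + (-0.03305) = 0.18242
t = 3: p = 0.18242 + (-0.01980) = 0.16262
t = 4: p = 0.16262 + (-0.01328) = 0.14934
t = 5: p = 0.14934 + (-0.00951) = 0.13983
t = 6: p = 0.13983 + (-0.00710) = 0.13274

0.1327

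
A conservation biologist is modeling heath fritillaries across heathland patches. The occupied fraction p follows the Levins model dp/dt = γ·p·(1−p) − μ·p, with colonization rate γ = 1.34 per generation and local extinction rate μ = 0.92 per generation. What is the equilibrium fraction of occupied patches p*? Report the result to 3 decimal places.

0.313

Setting dp/dt = 0 and dividing through by p* gives γ·(1−p*) = μ.
So p* = 1 − μ/γ = 1 − 0.92/1.34 = 1 − 0.6866 = 0.3134.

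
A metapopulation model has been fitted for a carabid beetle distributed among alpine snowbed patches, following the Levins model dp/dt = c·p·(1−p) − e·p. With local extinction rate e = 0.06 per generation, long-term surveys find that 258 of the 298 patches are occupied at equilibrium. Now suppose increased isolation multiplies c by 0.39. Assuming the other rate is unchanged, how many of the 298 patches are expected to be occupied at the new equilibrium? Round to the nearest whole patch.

Observed p* = 258/298 = 0.86577.
Balance c(1−p*) = e gives c = e/(1 − 0.86577) = 0.06/0.13423 = 0.44699.
New p* = 1 − e/c = 1 − 0.06000/0.17433 = 0.65583.
Expected occupied = 298 × 0.65583 = 195.44 ≈ 195.

195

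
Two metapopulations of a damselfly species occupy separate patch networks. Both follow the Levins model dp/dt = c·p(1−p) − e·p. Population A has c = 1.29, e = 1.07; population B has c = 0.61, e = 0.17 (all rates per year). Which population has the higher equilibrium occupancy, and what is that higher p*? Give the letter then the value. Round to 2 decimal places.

A: p*_A = 1 − 1.07/1.29 = 0.1705.
B: p*_B = 1 − 0.17/0.61 = 0.7213.
B is higher at 0.7213.

B, 0.72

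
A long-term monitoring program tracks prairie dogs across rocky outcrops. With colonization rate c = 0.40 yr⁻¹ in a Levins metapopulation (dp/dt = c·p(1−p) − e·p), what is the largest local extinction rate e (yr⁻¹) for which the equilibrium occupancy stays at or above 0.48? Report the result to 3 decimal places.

1 − e/c ≥ 0.48 ⇒ e ≤ c(1 − 0.48) = 0.40 × 0.5200.
e_max = 0.2080.

0.208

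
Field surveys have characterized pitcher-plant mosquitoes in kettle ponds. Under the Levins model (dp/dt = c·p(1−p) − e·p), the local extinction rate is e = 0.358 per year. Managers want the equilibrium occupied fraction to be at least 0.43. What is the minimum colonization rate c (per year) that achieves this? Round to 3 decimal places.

0.628

p* = 1 − e/c ≥ 0.43 requires e/c ≤ 0.5700, i.e. c ≥ e/0.5700.
c_min = 0.358/0.5700 = 0.6281.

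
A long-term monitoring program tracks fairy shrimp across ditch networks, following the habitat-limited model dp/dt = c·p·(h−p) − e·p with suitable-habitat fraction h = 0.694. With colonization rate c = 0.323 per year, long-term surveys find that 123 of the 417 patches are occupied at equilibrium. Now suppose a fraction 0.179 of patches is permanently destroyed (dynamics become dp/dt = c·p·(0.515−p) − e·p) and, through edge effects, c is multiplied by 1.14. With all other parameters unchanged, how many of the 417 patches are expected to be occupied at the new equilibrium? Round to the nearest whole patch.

69

Observed p* = 123/417 = 0.29496.
Balance c(h−p*) = e gives e = 0.323×(0.694 − 0.29496) = 0.12889.
New p* = 0.515 − e/c = 0.515 − 0.12889/0.36822 = 0.16496.
Expected occupied = 417 × 0.16496 = 68.79 ≈ 69.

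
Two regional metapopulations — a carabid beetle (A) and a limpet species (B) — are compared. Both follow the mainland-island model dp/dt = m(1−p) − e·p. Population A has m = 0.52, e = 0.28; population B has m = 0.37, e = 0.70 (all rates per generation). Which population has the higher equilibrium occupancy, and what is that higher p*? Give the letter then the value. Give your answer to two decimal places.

A: p*_A = m/(m+e) = 0.52/0.8000 = 0.6500.
B: p*_B = 0.37/1.0700 = 0.3458.
A is higher at 0.6500.

A, 0.65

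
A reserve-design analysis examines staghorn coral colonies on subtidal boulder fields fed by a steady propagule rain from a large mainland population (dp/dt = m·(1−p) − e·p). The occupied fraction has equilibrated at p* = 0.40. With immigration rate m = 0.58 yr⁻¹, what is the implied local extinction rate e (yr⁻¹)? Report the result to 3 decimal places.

At equilibrium m(1−p*) = e·p*, so e = m(1−p*)/p*.
e = 0.58 × 0.6000 / 0.40 = 0.8700.

0.870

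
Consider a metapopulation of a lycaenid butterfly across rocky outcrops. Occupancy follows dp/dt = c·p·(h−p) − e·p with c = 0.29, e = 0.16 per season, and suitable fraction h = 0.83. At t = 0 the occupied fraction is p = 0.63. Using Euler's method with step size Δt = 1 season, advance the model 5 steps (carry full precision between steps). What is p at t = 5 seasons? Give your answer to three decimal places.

Update rule: p ← p + [c·p·(h−p) − e·p]·Δt with Δt = 1.
step 1: Δp = -0.06426, p = 0.56574
step 2: Δp = -0.04716, p = 0.51858
step 3: Δp = -0.03614, p = 0.48244
step 4: Δp = -0.02856, p = 0.45388
step 5: Δp = -0.02311, p = 0.43076

0.431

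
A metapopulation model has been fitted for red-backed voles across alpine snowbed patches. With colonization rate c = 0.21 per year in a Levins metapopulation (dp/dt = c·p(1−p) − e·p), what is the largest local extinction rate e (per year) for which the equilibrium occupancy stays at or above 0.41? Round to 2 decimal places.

0.12

1 − e/c ≥ 0.41 ⇒ e ≤ c(1 − 0.41) = 0.21 × 0.5900.
e_max = 0.1239.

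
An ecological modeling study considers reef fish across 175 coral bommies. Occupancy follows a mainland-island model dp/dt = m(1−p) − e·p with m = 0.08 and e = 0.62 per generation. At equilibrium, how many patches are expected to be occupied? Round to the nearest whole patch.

p* = m/(m+e) = 0.08/0.7000 = 0.1143.
Expected occupied patches = N × p* = 175 × 0.1143 = 20.00 ≈ 20.

20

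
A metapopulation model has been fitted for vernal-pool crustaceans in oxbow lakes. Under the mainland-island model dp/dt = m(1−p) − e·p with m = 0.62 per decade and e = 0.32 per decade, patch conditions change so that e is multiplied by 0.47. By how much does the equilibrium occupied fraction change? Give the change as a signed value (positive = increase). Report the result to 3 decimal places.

0.145

Before: p* = 0.62/(0.62+0.32) = 0.6596.
After: m = 0.62, e = 0.1504; p* = 0.62/0.7704 = 0.8048.
Δp* = 0.8048 − 0.6596 = +0.1452.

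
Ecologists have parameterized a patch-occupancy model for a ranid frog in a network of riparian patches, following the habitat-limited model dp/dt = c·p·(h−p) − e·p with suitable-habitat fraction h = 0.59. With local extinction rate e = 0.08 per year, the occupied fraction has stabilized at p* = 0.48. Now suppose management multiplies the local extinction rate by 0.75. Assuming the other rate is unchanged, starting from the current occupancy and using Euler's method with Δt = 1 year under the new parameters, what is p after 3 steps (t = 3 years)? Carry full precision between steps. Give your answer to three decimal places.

Balance c(h−p*) = e gives c = e/(0.59 − 0.48000) = 0.08/0.11000 = 0.72727.
Starting from p₀ = 0.48000; update p ← p + (dp/dt)·Δt with the new parameters.
  1  |  dp/dt·Δt = +0.009600  |  p_1 = 0.489600
  2  |  dp/dt·Δt = +0.006374  |  p_2 = 0.495974
  3  |  dp/dt·Δt = +0.004158  |  p_3 = 0.500131

0.500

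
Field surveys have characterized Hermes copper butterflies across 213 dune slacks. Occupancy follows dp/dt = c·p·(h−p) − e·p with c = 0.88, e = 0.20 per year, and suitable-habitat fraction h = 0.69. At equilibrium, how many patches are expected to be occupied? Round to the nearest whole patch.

p* = h − e/c = 0.69 − 0.2273 = 0.4627.
Expected occupied patches = N × p* = 213 × 0.4627 = 98.56 ≈ 99.

99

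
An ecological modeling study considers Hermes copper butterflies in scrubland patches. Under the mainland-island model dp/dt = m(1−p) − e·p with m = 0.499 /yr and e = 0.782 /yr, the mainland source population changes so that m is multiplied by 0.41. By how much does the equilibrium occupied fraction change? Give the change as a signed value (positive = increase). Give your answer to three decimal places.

-0.182

Before: p* = 0.499/(0.499+0.782) = 0.3895.
After: m = 0.20459, e = 0.782; p* = 0.20459/0.9866 = 0.2074.
Δp* = 0.2074 − 0.3895 = -0.1822.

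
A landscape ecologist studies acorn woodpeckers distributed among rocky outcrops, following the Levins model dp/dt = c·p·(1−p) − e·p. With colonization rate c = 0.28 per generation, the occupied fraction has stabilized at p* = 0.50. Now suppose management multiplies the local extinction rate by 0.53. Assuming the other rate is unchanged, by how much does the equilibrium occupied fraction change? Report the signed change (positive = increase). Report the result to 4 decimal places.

0.2350

Balance c(1−p*) = e gives e = 0.28×(1 − 0.50000) = 0.14000.
New p* = 1 − e/c = 1 − 0.07420/0.28000 = 0.73500.
Δp* = 0.73500 − 0.50000 = +0.23500.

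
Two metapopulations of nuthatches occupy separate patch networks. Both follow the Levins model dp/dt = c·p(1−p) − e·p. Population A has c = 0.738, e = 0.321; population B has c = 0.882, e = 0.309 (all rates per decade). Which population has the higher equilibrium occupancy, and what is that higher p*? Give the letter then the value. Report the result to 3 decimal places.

A: p*_A = 1 − 0.321/0.738 = 0.5650.
B: p*_B = 1 − 0.309/0.882 = 0.6497.
B is higher at 0.6497.

B, 0.650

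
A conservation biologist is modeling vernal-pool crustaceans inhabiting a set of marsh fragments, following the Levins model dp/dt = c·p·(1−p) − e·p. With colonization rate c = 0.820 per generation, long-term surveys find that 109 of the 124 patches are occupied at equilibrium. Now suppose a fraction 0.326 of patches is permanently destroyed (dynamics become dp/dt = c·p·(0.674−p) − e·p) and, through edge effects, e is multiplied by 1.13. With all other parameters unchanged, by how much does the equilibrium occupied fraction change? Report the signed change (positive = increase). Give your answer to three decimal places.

Observed p* = 109/124 = 0.87903.
Balance c(1−p*) = e gives e = 0.820×(1 − 0.87903) = 0.09920.
New p* = 0.674 − e/c = 0.674 − 0.11210/0.82000 = 0.53729.
Δp* = 0.53729 − 0.87903 = -0.34174.

-0.342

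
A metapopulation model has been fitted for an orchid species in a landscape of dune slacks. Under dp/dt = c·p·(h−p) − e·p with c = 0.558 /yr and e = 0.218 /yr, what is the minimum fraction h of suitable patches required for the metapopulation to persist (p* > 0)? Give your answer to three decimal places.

0.391

p* = h − e/c is positive only when h > e/c.
h_min = e/c = 0.218/0.558 = 0.3907.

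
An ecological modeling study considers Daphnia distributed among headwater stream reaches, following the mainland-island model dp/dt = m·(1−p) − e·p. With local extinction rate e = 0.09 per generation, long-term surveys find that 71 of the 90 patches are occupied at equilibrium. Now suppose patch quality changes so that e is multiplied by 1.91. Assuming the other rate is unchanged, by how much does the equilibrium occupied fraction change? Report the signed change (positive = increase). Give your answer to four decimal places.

-0.1271

Observed p* = 71/90 = 0.78889.
Balance m(1−p*) = e·p* gives m = e·p*/(1−p*) = 0.09×0.78889/0.21111 = 0.33632.
New p* = m/(m+e) = 0.33632/(0.33632+0.17190) = 0.66176.
Δp* = 0.66176 − 0.78889 = -0.12713.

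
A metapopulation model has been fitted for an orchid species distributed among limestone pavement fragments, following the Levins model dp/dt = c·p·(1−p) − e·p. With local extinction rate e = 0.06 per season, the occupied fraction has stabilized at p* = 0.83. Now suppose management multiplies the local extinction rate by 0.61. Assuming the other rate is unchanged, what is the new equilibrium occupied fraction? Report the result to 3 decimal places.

Balance c(1−p*) = e gives c = e/(1 − 0.83000) = 0.06/0.17000 = 0.35294.
New p* = 1 − e/c = 1 − 0.03660/0.35294 = 0.89630.

0.896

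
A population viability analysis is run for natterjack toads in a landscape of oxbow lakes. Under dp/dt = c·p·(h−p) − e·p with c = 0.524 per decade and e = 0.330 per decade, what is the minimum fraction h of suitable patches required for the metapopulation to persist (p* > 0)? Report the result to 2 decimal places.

0.63

p* = h − e/c is positive only when h > e/c.
h_min = e/c = 0.330/0.524 = 0.6298.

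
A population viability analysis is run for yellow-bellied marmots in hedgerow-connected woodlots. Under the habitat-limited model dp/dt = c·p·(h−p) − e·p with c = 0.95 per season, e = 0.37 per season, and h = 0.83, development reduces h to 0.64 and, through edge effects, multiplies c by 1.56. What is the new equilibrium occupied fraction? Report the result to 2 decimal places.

Before: p* = h − e/c = 0.83 − 0.37/0.95 = 0.83 − 0.3895 = 0.4405.
After: c = 1.482, e = 0.37, h = 0.64; p* = 0.64 − 0.37/1.482 = 0.3903.

0.39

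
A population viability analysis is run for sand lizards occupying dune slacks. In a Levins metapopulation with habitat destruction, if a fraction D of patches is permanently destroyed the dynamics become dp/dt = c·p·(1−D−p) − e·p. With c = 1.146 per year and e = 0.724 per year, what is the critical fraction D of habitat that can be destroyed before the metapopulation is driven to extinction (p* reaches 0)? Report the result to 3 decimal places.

0.368

The nontrivial equilibrium is p* = (1−D) − e/c; extinction occurs when this hits zero.
So D_crit = 1 − e/c = 1 − 0.724/1.146 = 1 − 0.6318 = 0.3682.
Note this equals the original equilibrium occupancy — the Levins extinction-debt result.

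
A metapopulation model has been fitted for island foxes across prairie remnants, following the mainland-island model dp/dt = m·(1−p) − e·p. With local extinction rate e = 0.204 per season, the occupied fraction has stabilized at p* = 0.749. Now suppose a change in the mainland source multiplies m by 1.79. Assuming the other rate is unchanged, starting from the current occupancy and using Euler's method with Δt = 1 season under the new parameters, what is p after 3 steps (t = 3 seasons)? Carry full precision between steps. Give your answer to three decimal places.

0.845

Balance m(1−p*) = e·p* gives m = e·p*/(1−p*) = 0.204×0.74900/0.25100 = 0.60875.
Starting from p₀ = 0.74900; update p ← p + (dp/dt)·Δt with the new parameters.
step 1: Δp = +0.12071, p = 0.86971
step 2: Δp = -0.03545, p = 0.83426
step 3: Δp = +0.01041, p = 0.84467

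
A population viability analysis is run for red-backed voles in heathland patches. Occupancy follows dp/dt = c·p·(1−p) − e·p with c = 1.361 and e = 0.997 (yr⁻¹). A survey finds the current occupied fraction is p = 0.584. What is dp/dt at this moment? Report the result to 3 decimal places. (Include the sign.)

-0.252

Colonization term: c·p·(1−p) = 1.361×0.584×0.4160 = 0.33065.
Extinction term: e·p = 0.58225.
dp/dt = 0.33065 − 0.58225 = -0.25160.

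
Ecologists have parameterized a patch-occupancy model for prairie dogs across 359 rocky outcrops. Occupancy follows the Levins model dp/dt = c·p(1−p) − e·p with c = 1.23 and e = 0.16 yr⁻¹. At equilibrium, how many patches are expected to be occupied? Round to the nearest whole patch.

p* = 1 − e/c = 1 − 0.16/1.23 = 0.8699.
Expected occupied patches = N × p* = 359 × 0.8699 = 312.30 ≈ 312.

312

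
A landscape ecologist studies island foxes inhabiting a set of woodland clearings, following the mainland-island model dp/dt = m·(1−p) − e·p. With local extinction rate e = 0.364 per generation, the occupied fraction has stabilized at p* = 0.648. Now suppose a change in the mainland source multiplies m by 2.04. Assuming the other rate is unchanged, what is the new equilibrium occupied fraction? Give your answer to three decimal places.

Balance m(1−p*) = e·p* gives m = e·p*/(1−p*) = 0.364×0.64800/0.35200 = 0.67009.
New p* = m/(m+e) = 1.36698/(1.36698+0.36400) = 0.78971.

0.790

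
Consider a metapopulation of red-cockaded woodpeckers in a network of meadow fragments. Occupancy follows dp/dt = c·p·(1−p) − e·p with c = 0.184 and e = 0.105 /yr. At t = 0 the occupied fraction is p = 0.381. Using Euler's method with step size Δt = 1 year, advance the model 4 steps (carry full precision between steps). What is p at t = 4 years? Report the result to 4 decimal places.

0.3933

Update rule: p ← p + [c·p·(1−p) − e·p]·Δt with Δt = 1.
step 1: Δp = +0.00339, p = 0.38439
step 2: Δp = +0.00318, p = 0.38757
step 3: Δp = +0.00298, p = 0.39055
step 4: Δp = +0.00279, p = 0.39334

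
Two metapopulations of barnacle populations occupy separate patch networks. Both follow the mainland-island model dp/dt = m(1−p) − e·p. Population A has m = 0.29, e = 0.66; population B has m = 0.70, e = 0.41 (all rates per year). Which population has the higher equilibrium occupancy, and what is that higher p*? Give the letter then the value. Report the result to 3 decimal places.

A: p*_A = m/(m+e) = 0.29/0.9500 = 0.3053.
B: p*_B = 0.70/1.1100 = 0.6306.
B is higher at 0.6306.

B, 0.631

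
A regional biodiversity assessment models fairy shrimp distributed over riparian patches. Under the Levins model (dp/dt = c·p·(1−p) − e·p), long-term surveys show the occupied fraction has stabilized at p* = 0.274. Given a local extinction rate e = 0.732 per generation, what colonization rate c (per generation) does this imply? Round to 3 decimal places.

At equilibrium c(1−p*) = e, so c = e/(1−p*).
c = 0.732/(1 − 0.274) = 0.732/0.7260 = 1.0083.

1.008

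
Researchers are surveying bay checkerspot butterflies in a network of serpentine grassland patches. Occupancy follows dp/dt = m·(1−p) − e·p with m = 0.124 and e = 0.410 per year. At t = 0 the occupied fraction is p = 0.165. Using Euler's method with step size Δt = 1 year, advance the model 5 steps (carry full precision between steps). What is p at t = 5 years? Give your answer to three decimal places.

Update rule: p ← p + [m·(1−p) − e·p]·Δt with Δt = 1.
  1  |  dp/dt·Δt = +0.035890  |  p_1 = 0.200890
  2  |  dp/dt·Δt = +0.016725  |  p_2 = 0.217615
  3  |  dp/dt·Δt = +0.007794  |  p_3 = 0.225408
  4  |  dp/dt·Δt = +0.003632  |  p_4 = 0.229040
  5  |  dp/dt·Δt = +0.001692  |  p_5 = 0.230733

0.231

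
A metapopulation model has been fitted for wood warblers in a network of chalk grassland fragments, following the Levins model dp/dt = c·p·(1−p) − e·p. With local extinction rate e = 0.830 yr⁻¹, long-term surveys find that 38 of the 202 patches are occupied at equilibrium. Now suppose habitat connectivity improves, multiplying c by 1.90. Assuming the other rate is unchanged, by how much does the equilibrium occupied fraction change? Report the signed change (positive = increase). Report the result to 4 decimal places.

0.3846

Observed p* = 38/202 = 0.18812.
Balance c(1−p*) = e gives c = e/(1 − 0.18812) = 0.830/0.81188 = 1.02232.
New p* = 1 − e/c = 1 − 0.83000/1.94241 = 0.57270.
Δp* = 0.57270 − 0.18812 = +0.38458.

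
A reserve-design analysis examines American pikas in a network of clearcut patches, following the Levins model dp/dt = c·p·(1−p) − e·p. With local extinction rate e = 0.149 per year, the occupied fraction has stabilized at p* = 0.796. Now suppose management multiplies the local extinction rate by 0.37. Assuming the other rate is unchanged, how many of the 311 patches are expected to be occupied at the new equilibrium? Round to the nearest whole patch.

288

Balance c(1−p*) = e gives c = e/(1 − 0.79600) = 0.149/0.20400 = 0.73039.
New p* = 1 − e/c = 1 − 0.05513/0.73039 = 0.92452.
Expected occupied = 311 × 0.92452 = 287.53 ≈ 288.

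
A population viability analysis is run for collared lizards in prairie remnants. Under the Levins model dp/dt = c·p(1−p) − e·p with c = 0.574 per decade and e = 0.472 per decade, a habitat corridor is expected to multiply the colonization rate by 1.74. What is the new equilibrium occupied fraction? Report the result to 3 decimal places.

Before: p* = 1 − 0.472/0.574 = 0.1777.
After the change, c = 0.99876, e = 0.472, so p* = 1 − 0.472/0.99876 = 0.5274.

0.527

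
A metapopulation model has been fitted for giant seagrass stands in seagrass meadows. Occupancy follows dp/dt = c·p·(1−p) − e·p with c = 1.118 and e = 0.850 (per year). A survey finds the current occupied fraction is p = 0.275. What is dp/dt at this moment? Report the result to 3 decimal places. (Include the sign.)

-0.011

Colonization term: c·p·(1−p) = 1.118×0.275×0.7250 = 0.22290.
Extinction term: e·p = 0.23375.
dp/dt = 0.22290 − 0.23375 = -0.01085.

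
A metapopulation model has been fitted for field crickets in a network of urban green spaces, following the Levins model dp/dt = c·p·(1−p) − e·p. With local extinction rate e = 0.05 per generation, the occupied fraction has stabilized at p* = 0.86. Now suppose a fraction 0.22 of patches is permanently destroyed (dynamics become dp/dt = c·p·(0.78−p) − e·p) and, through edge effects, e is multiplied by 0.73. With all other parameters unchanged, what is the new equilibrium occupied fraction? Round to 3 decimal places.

Balance c(1−p*) = e gives c = e/(1 − 0.86000) = 0.05/0.14000 = 0.35714.
New p* = 0.78 − e/c = 0.78 − 0.03650/0.35714 = 0.67780.

0.678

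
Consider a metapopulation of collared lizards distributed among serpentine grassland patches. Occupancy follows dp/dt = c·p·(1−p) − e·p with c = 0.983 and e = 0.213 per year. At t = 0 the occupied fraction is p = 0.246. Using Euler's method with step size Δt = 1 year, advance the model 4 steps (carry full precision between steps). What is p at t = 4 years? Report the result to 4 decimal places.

Update rule: p ← p + [c·p·(1−p) − e·p]·Δt with Δt = 1.
  1  |  dp/dt·Δt = +0.129933  |  p_1 = 0.375933
  2  |  dp/dt·Δt = +0.150545  |  p_2 = 0.526478
  3  |  dp/dt·Δt = +0.132921  |  p_3 = 0.659399
  4  |  dp/dt·Δt = +0.080322  |  p_4 = 0.739721

0.7397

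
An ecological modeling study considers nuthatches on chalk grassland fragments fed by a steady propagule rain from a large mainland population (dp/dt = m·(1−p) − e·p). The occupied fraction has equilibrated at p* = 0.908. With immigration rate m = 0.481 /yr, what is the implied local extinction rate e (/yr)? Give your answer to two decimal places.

0.05

At equilibrium m(1−p*) = e·p*, so e = m(1−p*)/p*.
e = 0.481 × 0.0920 / 0.908 = 0.0487.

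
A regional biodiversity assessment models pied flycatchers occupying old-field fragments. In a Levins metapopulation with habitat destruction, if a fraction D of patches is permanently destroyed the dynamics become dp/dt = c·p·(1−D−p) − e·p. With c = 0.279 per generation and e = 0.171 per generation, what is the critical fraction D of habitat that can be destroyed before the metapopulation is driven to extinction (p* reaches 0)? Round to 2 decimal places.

The nontrivial equilibrium is p* = (1−D) − e/c; extinction occurs when this hits zero.
So D_crit = 1 − e/c = 1 − 0.171/0.279 = 1 − 0.6129 = 0.3871.
Note this equals the original equilibrium occupancy — the Levins extinction-debt result.

0.39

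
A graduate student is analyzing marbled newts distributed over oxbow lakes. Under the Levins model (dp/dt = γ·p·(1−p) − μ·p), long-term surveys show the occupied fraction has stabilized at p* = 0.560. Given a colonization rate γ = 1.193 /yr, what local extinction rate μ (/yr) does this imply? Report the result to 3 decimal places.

At equilibrium γ(1−p*) = μ.
μ = 1.193 × (1 − 0.560) = 1.193 × 0.4400 = 0.5249.

0.525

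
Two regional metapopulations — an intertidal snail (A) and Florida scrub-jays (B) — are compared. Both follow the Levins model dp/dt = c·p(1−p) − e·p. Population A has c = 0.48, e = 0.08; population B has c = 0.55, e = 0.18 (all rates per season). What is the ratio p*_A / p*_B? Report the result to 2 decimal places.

1.24

A: p*_A = 1 − 0.08/0.48 = 0.8333.
B: p*_B = 1 − 0.18/0.55 = 0.6727.
p*_A / p*_B = 0.8333/0.6727 = 1.2387.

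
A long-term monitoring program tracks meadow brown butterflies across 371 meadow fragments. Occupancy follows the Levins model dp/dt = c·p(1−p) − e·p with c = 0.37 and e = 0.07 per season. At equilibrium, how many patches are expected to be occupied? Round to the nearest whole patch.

301

p* = 1 − e/c = 1 − 0.07/0.37 = 0.8108.
Expected occupied patches = N × p* = 371 × 0.8108 = 300.81 ≈ 301.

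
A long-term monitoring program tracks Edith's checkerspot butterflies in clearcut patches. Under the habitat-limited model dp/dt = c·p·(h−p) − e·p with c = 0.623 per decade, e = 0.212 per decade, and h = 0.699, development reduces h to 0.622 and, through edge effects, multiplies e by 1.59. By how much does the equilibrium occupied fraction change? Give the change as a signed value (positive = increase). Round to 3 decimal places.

Before: p* = h − e/c = 0.699 − 0.212/0.623 = 0.699 − 0.3403 = 0.3587.
After: c = 0.623, e = 0.33708, h = 0.622; p* = 0.622 − 0.33708/0.623 = 0.0809.
Δp* = 0.0809 − 0.3587 = -0.2778.

-0.278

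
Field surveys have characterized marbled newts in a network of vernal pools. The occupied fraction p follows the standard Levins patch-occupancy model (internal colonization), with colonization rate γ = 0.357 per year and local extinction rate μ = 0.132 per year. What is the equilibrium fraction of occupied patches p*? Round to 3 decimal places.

At equilibrium, colonization balances extinction: γ·p*·(1−p*) = μ·p*.
So p* = 1 − μ/γ = 1 − 0.132/0.357 = 1 − 0.3697 = 0.6303.

0.630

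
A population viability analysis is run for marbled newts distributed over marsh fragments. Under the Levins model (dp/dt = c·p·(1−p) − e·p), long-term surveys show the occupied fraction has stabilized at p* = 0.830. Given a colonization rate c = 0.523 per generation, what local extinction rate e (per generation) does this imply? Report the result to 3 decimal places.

At equilibrium c(1−p*) = e.
e = 0.523 × (1 − 0.830) = 0.523 × 0.1700 = 0.0889.

0.089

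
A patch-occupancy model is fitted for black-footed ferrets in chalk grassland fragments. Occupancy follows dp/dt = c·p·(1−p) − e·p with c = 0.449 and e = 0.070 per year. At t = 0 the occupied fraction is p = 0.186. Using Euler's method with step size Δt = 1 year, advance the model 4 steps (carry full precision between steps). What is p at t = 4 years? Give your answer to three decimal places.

Update rule: p ← p + [c·p·(1−p) − e·p]·Δt with Δt = 1.
step 1: Δp = +0.05496, p = 0.24096
step 2: Δp = +0.06525, p = 0.30621
step 3: Δp = +0.07395, p = 0.38017
step 4: Δp = +0.07919, p = 0.45936

0.459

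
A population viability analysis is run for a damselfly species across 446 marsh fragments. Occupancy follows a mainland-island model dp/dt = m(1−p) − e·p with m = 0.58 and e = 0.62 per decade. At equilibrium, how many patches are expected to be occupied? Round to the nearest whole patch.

216

p* = m/(m+e) = 0.58/1.2000 = 0.4833.
Expected occupied patches = N × p* = 446 × 0.4833 = 215.57 ≈ 216.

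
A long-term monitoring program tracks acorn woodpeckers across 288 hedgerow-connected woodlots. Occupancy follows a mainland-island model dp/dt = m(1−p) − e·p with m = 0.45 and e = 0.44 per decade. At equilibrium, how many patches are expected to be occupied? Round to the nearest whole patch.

p* = m/(m+e) = 0.45/0.8900 = 0.5056.
Expected occupied patches = N × p* = 288 × 0.5056 = 145.62 ≈ 146.

146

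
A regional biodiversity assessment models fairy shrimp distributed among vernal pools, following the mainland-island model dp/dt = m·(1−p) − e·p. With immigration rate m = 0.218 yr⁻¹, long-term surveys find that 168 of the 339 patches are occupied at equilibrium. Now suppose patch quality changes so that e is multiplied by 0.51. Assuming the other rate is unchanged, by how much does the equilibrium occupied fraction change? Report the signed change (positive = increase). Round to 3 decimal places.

Observed p* = 168/339 = 0.49558.
Balance m(1−p*) = e·p* gives e = m(1−p*)/p* = 0.218×0.50442/0.49558 = 0.22189.
New p* = m/(m+e) = 0.21800/(0.21800+0.11316) = 0.65829.
Δp* = 0.65829 − 0.49558 = +0.16271.

0.163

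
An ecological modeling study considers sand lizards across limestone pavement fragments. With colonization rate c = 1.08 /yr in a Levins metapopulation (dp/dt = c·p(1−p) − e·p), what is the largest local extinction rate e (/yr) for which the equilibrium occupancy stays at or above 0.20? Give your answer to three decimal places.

0.864

1 − e/c ≥ 0.20 ⇒ e ≤ c(1 − 0.20) = 1.08 × 0.8000.
e_max = 0.8640.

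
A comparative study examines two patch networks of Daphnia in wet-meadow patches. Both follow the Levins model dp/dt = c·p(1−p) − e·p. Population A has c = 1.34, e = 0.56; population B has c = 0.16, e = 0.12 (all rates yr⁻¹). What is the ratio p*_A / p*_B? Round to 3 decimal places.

A: p*_A = 1 − 0.56/1.34 = 0.5821.
B: p*_B = 1 − 0.12/0.16 = 0.2500.
p*_A / p*_B = 0.5821/0.2500 = 2.3284.

2.328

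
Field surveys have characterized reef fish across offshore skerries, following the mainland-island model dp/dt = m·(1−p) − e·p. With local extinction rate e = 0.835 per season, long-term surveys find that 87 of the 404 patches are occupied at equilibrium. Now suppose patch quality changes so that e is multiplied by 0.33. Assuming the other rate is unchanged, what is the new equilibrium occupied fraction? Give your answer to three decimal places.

Observed p* = 87/404 = 0.21535.
Balance m(1−p*) = e·p* gives m = e·p*/(1−p*) = 0.835×0.21535/0.78465 = 0.22917.
New p* = m/(m+e) = 0.22917/(0.22917+0.27555) = 0.45405.

0.454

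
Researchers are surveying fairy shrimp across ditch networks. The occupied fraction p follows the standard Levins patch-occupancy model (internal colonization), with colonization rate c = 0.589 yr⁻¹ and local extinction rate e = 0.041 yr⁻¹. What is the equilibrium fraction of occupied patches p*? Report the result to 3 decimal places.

0.930

At equilibrium, colonization balances extinction: c·p*·(1−p*) = e·p*.
So p* = 1 − e/c = 1 − 0.041/0.589 = 1 − 0.0696 = 0.9304.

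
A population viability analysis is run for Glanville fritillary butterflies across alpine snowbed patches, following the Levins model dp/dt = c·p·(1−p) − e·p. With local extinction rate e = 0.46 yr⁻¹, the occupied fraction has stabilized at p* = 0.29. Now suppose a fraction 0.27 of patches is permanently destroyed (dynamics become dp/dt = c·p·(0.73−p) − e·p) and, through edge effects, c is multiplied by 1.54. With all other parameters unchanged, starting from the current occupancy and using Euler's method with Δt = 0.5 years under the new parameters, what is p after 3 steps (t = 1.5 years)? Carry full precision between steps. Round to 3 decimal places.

0.282

Balance c(1−p*) = e gives c = e/(1 − 0.29000) = 0.46/0.71000 = 0.64789.
Starting from p₀ = 0.29000; update p ← p + (dp/dt)·Δt with the new parameters.
step 1: Δp = -0.00304, p = 0.28696
step 2: Δp = -0.00258, p = 0.28438
step 3: Δp = -0.00219, p = 0.28219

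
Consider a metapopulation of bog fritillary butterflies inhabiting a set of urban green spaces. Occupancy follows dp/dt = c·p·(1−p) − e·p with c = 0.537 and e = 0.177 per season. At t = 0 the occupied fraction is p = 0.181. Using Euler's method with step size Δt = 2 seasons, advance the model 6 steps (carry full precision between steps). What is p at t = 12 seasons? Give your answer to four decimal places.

0.6624

Update rule: p ← p + [c·p·(1−p) − e·p]·Δt with Δt = 2.
p: 0.18100 → 0.27613  (Δp = +0.09513)
p: 0.27613 → 0.39306  (Δp = +0.11692)
p: 0.39306 → 0.51013  (Δp = +0.11707)
p: 0.51013 → 0.59794  (Δp = +0.08780)
p: 0.59794 → 0.64447  (Δp = +0.04653)
p: 0.64447 → 0.66241  (Δp = +0.01794)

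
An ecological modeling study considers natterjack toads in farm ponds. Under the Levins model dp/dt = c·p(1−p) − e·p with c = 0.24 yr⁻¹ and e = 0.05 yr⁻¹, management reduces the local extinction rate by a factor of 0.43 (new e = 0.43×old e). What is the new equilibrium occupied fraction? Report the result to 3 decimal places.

Before: p* = 1 − 0.05/0.24 = 0.7917.
After the change, c = 0.24, e = 0.0215, so p* = 1 − 0.0215/0.24 = 0.9104.

0.910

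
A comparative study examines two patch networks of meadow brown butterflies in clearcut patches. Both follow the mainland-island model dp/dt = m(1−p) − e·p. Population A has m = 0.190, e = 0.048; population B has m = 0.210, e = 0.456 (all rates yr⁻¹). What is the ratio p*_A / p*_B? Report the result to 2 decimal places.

2.53

A: p*_A = m/(m+e) = 0.190/0.2380 = 0.7983.
B: p*_B = 0.210/0.6660 = 0.3153.
p*_A / p*_B = 0.7983/0.3153 = 2.5318.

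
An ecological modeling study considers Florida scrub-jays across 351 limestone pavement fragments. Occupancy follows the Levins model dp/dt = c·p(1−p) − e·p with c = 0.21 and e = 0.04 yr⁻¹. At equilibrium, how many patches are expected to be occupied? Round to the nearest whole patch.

284

p* = 1 − e/c = 1 − 0.04/0.21 = 0.8095.
Expected occupied patches = N × p* = 351 × 0.8095 = 284.14 ≈ 284.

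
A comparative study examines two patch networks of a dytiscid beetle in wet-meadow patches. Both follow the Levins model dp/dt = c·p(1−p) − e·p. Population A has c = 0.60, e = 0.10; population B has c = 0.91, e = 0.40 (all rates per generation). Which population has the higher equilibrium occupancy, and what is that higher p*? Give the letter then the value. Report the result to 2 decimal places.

A: p*_A = 1 − 0.10/0.60 = 0.8333.
B: p*_B = 1 − 0.40/0.91 = 0.5604.
A is higher at 0.8333.

A, 0.83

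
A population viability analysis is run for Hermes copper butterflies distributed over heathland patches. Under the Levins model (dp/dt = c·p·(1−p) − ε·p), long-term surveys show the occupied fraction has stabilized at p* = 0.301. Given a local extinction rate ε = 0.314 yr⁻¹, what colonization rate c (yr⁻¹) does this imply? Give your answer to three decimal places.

At equilibrium c(1−p*) = ε, so c = ε/(1−p*).
c = 0.314/(1 − 0.301) = 0.314/0.6990 = 0.4492.

0.449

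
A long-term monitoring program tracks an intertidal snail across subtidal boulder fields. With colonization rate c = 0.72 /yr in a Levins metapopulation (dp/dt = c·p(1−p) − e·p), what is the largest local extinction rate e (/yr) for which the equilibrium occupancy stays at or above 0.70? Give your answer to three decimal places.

0.216

1 − e/c ≥ 0.70 ⇒ e ≤ c(1 − 0.70) = 0.72 × 0.3000.
e_max = 0.2160.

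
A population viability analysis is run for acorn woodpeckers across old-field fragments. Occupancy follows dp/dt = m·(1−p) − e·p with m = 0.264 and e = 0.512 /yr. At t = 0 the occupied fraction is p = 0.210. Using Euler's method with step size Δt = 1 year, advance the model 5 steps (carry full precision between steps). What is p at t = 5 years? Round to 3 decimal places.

0.340

Update rule: p ← p + [m·(1−p) − e·p]·Δt with Δt = 1.
step 1: Δp = +0.10104, p = 0.31104
step 2: Δp = +0.02263, p = 0.33367
step 3: Δp = +0.00507, p = 0.33874
step 4: Δp = +0.00114, p = 0.33988
step 5: Δp = +0.00025, p = 0.34013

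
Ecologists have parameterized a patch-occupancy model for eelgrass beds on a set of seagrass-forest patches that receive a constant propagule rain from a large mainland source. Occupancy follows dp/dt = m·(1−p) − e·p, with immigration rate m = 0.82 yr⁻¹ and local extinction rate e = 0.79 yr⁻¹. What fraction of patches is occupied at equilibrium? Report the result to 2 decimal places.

At equilibrium the propagule rain into empty patches balances local extinction: m(1−p*) = e·p*.
p* = m/(m+e) = 0.82/(0.82+0.79) = 0.82/1.6100 = 0.5093.

0.51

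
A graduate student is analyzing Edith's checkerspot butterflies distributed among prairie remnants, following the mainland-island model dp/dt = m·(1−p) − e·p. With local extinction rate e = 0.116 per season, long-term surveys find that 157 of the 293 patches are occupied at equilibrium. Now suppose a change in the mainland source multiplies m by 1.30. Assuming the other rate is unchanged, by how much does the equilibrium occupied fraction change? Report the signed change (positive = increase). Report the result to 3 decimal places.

0.064

Observed p* = 157/293 = 0.53584.
Balance m(1−p*) = e·p* gives m = e·p*/(1−p*) = 0.116×0.53584/0.46416 = 0.13391.
New p* = m/(m+e) = 0.17408/(0.17408+0.11600) = 0.60011.
Δp* = 0.60011 − 0.53584 = +0.06427.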